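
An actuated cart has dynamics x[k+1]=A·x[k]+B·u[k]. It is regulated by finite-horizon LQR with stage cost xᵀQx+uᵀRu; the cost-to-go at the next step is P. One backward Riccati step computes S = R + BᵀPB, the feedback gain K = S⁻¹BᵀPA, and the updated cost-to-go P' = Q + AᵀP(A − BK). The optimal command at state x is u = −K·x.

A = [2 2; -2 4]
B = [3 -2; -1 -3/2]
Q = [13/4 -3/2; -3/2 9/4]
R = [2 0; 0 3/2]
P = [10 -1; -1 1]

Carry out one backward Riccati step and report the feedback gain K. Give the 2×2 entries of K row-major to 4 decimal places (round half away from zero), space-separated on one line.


0.8557 -0.3717 0.2628 -1.4786

BᵀP = [31.0000 -4.0000; -18.5000 0.5000]
S = R + BᵀPB = [2 0; 0 3/2] + [97.0000 -56.0000; -56.0000 36.2500] = [99.0000 -56.0000; -56.0000 37.7500]
BᵀPA = [70.0000 46.0000; -38.0000 -35.0000]
K = S⁻¹·BᵀPA = [0.8557 -0.3717; 0.2628 -1.4786]
A−BK = [-0.0416 0.1580; -0.7501 1.4104]
AᵀP(A−BK) = [2.0857 -2.1655; -2.1655 5.3489]
P' = Q + AᵀP(A−BK) = [5.3357 -3.6655; -3.6655 7.5989]
tr(P') = 12.9345


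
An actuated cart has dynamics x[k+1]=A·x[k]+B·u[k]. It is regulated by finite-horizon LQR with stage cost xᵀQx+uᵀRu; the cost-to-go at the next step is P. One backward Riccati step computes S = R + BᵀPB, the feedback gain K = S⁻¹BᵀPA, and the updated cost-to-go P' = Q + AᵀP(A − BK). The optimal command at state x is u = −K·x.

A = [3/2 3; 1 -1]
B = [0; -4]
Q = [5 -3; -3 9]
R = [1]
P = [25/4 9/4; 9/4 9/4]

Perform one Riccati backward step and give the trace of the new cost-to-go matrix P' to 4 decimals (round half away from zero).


BᵀP = [-9.0000 -9.0000]
S = R + BᵀPB = [1] + [36.0000] = [37.0000]
BᵀPA = [-22.5000 -18.0000]
K = S⁻¹·BᵀPA = [-0.6081 -0.4865]
A−BK = [1.5000 3.0000; -1.4324 -2.9459]
AᵀP(A−BK) = [9.3801 18.3041; 18.3041 36.2432]
P' = Q + AᵀP(A−BK) = [14.3801 15.3041; 15.3041 45.2432]
tr(P') = 59.6233

59.6233


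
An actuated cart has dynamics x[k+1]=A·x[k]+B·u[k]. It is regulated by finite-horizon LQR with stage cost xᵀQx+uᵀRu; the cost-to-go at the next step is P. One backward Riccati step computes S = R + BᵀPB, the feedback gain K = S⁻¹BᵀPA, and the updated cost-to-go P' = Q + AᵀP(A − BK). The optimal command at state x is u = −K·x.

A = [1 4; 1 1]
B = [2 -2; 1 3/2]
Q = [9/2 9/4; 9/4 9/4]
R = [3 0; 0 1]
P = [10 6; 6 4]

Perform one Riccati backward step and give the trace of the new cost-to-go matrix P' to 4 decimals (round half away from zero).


BᵀP = [26.0000 16.0000; -11.0000 -6.0000]
S = R + BᵀPB = [3 0; 0 1] + [68.0000 -28.0000; -28.0000 13.0000] = [71.0000 -28.0000; -28.0000 14.0000]
BᵀPA = [42.0000 120.0000; -17.0000 -50.0000]
K = S⁻¹·BᵀPA = [0.5333 1.3333; -0.1476 -0.9048]
A−BK = [-0.3619 -0.4762; 0.6881 1.0238]
AᵀP(A−BK) = [1.0905 2.6190; 2.6190 6.7619]
P' = Q + AᵀP(A−BK) = [5.5905 4.8690; 4.8690 9.0119]
tr(P') = 14.6024

14.6024


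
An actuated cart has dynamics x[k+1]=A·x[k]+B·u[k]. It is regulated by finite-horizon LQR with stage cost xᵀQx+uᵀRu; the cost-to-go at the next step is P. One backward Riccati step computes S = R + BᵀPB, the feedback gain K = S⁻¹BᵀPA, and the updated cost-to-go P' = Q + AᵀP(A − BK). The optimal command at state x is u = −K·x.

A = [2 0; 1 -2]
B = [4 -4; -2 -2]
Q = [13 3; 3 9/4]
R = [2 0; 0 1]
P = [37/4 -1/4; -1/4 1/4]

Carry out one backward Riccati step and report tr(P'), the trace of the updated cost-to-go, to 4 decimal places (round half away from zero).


15.8871

BᵀP = [37.5000 -1.5000; -36.5000 0.5000]
S = R + BᵀPB = [2 0; 0 1] + [153.0000 -147.0000; -147.0000 145.0000] = [155.0000 -147.0000; -147.0000 146.0000]
BᵀPA = [73.5000 3.0000; -72.5000 -1.0000]
K = S⁻¹·BᵀPA = [0.0720 0.2850; -0.4241 0.2801]
A−BK = [0.0157 -0.0196; 0.2958 -0.8697]
AᵀP(A−BK) = [0.2120 -0.1401; -0.1401 0.4251]
P' = Q + AᵀP(A−BK) = [13.2120 2.8599; 2.8599 2.6751]
tr(P') = 15.8871


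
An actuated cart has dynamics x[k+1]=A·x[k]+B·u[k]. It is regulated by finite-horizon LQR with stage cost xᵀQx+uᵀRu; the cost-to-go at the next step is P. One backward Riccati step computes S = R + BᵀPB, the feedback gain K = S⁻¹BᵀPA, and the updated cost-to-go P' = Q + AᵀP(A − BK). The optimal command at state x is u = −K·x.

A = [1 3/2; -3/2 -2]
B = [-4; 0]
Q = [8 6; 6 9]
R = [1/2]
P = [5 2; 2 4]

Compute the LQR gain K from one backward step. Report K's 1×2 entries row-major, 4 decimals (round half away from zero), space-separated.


BᵀP = [-20.0000 -8.0000]
S = R + BᵀPB = [1/2] + [80.0000] = [80.5000]
BᵀPA = [-8.0000 -14.0000]
K = S⁻¹·BᵀPA = [-0.0994 -0.1739]
A−BK = [0.6025 0.8043; -1.5000 -2.0000]
AᵀP(A−BK) = [7.2050 9.6087; 9.6087 12.8152]
P' = Q + AᵀP(A−BK) = [15.2050 15.6087; 15.6087 21.8152]
tr(P') = 37.0202

-0.0994 -0.1739


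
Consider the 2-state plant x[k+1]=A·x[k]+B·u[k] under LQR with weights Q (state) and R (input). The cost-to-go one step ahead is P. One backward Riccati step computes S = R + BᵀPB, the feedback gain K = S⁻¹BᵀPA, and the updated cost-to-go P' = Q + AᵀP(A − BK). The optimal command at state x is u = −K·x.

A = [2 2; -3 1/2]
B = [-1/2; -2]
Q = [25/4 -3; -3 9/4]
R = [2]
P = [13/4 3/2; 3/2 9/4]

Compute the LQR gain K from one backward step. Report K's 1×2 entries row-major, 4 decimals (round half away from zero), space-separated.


BᵀP = [-4.6250 -5.2500]
S = R + BᵀPB = [2] + [12.8125] = [14.8125]
BᵀPA = [6.5000 -11.8750]
K = S⁻¹·BᵀPA = [0.4388 -0.8017]
A−BK = [2.2194 1.5992; -2.1224 -1.1034]
AᵀP(A−BK) = [12.3977 7.3360; 7.3360 7.0425]
P' = Q + AᵀP(A−BK) = [18.6477 4.3360; 4.3360 9.2925]
tr(P') = 27.9401

0.4388 -0.8017


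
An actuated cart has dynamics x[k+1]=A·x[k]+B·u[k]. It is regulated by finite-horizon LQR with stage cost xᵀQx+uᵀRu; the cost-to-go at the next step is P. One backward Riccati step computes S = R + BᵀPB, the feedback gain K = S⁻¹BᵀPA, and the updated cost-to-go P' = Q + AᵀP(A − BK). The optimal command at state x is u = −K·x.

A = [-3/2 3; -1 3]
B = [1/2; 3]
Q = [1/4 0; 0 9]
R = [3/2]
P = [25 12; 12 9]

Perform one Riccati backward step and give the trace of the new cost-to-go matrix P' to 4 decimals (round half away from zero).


63.6558

BᵀP = [48.5000 33.0000]
S = R + BᵀPB = [3/2] + [123.2500] = [124.7500]
BᵀPA = [-105.7500 244.5000]
K = S⁻¹·BᵀPA = [-0.8477 1.9599]
A−BK = [-1.0762 2.0200; 1.5431 -2.8798]
AᵀP(A−BK) = [11.6062 -22.2385; -22.2385 42.7996]
P' = Q + AᵀP(A−BK) = [11.8562 -22.2385; -22.2385 51.7996]
tr(P') = 63.6558


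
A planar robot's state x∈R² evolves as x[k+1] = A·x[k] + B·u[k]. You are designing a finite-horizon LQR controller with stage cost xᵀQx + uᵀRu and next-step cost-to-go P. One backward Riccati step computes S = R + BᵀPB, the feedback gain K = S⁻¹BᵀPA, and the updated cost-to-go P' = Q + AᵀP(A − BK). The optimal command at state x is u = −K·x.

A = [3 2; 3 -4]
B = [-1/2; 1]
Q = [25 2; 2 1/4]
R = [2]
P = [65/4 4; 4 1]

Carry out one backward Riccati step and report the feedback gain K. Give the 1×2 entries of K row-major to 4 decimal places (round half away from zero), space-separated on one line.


BᵀP = [-4.1250 -1.0000]
S = R + BᵀPB = [2] + [1.0625] = [3.0625]
BᵀPA = [-15.3750 -4.2500]
K = S⁻¹·BᵀPA = [-5.0204 -1.3878]
A−BK = [0.4898 1.3061; 8.0204 -2.6122]
AᵀP(A−BK) = [150.0612 40.1633; 40.1633 11.1020]
P' = Q + AᵀP(A−BK) = [175.0612 42.1633; 42.1633 11.3520]
tr(P') = 186.4133

-5.0204 -1.3878


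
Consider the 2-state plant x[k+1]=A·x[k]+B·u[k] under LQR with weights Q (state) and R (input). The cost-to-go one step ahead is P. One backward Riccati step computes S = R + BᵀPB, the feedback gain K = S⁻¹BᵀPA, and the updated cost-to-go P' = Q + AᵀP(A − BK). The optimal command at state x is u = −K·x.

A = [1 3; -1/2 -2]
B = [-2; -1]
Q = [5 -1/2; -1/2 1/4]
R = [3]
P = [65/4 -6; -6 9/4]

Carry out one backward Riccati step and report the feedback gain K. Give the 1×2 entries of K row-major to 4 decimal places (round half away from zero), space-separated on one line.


-0.6784 -2.1405

BᵀP = [-26.5000 9.7500]
S = R + BᵀPB = [3] + [43.2500] = [46.2500]
BᵀPA = [-31.3750 -99.0000]
K = S⁻¹·BᵀPA = [-0.6784 -2.1405]
A−BK = [-0.3568 -1.2811; -1.1784 -4.1405]
AᵀP(A−BK) = [1.5284 4.8405; 4.8405 15.3365]
P' = Q + AᵀP(A−BK) = [6.5284 4.3405; 4.3405 15.5865]
tr(P') = 22.1149


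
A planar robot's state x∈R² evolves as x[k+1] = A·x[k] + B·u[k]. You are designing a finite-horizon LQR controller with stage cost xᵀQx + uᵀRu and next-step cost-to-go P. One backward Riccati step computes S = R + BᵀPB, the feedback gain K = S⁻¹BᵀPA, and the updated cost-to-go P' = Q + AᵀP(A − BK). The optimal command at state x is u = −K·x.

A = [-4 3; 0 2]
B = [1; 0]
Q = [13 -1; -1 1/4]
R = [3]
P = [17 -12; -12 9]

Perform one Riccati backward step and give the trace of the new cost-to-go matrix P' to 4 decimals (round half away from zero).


62.6000

BᵀP = [17.0000 -12.0000]
S = R + BᵀPB = [3] + [17.0000] = [20.0000]
BᵀPA = [-68.0000 27.0000]
K = S⁻¹·BᵀPA = [-3.4000 1.3500]
A−BK = [-0.6000 1.6500; 0.0000 2.0000]
AᵀP(A−BK) = [40.8000 -16.2000; -16.2000 8.5500]
P' = Q + AᵀP(A−BK) = [53.8000 -17.2000; -17.2000 8.8000]
tr(P') = 62.6000


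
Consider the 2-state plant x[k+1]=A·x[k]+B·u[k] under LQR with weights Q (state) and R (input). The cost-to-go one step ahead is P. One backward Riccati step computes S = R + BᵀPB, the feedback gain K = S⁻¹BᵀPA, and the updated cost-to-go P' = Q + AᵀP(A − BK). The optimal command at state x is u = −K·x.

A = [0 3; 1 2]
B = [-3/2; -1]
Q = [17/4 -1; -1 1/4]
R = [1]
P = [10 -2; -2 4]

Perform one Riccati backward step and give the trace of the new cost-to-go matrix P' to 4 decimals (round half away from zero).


BᵀP = [-13.0000 -1.0000]
S = R + BᵀPB = [1] + [20.5000] = [21.5000]
BᵀPA = [-1.0000 -41.0000]
K = S⁻¹·BᵀPA = [-0.0465 -1.9070]
A−BK = [-0.0698 0.1395; 0.9535 0.0930]
AᵀP(A−BK) = [3.9535 0.0930; 0.0930 3.8140]
P' = Q + AᵀP(A−BK) = [8.2035 -0.9070; -0.9070 4.0640]
tr(P') = 12.2674

12.2674


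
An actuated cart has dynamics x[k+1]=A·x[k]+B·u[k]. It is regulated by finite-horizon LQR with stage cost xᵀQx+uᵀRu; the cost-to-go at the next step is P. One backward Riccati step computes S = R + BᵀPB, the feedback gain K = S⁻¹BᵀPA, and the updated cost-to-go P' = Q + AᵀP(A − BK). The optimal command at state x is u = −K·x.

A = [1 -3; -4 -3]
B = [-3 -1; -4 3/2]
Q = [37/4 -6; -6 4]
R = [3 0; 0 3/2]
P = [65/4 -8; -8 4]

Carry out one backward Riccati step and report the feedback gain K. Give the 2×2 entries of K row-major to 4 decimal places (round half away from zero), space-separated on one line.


BᵀP = [-16.7500 8.0000; -28.2500 14.0000]
S = R + BᵀPB = [3 0; 0 3/2] + [18.2500 28.7500; 28.7500 49.2500] = [21.2500 28.7500; 28.7500 50.7500]
BᵀPA = [-48.7500 26.2500; -84.2500 42.7500]
K = S⁻¹·BᵀPA = [-0.2060 0.4094; -1.5434 0.6104]
A−BK = [-1.1613 -1.1613; -2.5087 -2.2779]
AᵀP(A−BK) = [4.1762 -1.3623; -1.3623 1.4069]
P' = Q + AᵀP(A−BK) = [13.4262 -7.3623; -7.3623 5.4069]
tr(P') = 18.8331

-0.2060 0.4094 -1.5434 0.6104


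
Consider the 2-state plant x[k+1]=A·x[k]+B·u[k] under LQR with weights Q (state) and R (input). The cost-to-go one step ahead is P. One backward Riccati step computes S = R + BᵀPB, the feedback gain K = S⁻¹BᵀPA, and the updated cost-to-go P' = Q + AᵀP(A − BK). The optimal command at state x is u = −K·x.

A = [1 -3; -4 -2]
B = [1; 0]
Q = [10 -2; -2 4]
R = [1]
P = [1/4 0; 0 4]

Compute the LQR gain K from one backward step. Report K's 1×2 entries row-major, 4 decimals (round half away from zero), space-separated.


0.2000 -0.6000

BᵀP = [0.2500 0.0000]
S = R + BᵀPB = [1] + [0.2500] = [1.2500]
BᵀPA = [0.2500 -0.7500]
K = S⁻¹·BᵀPA = [0.2000 -0.6000]
A−BK = [0.8000 -2.4000; -4.0000 -2.0000]
AᵀP(A−BK) = [64.2000 31.4000; 31.4000 17.8000]
P' = Q + AᵀP(A−BK) = [74.2000 29.4000; 29.4000 21.8000]
tr(P') = 96.0000


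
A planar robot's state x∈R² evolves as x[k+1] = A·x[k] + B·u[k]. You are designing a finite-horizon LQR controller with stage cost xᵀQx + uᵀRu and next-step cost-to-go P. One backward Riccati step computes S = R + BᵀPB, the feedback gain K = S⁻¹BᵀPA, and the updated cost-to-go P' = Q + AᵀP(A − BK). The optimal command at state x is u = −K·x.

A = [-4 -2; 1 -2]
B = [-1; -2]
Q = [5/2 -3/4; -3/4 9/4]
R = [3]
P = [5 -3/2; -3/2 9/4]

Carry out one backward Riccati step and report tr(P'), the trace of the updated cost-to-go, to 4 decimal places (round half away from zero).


104.6364

BᵀP = [-2.0000 -3.0000]
S = R + BᵀPB = [3] + [8.0000] = [11.0000]
BᵀPA = [5.0000 10.0000]
K = S⁻¹·BᵀPA = [0.4545 0.9091]
A−BK = [-3.5455 -1.0909; 1.9091 -0.1818]
AᵀP(A−BK) = [91.9773 21.9545; 21.9545 7.9091]
P' = Q + AᵀP(A−BK) = [94.4773 21.2045; 21.2045 10.1591]
tr(P') = 104.6364


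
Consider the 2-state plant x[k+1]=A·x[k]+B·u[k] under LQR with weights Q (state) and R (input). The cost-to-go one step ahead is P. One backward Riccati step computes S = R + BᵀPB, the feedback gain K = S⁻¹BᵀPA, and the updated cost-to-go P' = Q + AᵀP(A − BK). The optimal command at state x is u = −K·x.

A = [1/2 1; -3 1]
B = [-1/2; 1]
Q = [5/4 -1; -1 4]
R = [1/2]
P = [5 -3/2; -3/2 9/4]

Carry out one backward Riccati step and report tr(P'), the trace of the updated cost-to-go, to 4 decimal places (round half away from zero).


BᵀP = [-4.0000 3.0000]
S = R + BᵀPB = [1/2] + [5.0000] = [5.5000]
BᵀPA = [-11.0000 -1.0000]
K = S⁻¹·BᵀPA = [-2.0000 -0.1818]
A−BK = [-0.5000 0.9091; -1.0000 1.1818]
AᵀP(A−BK) = [4.0000 -2.5000; -2.5000 4.0682]
P' = Q + AᵀP(A−BK) = [5.2500 -3.5000; -3.5000 8.0682]
tr(P') = 13.3182

13.3182


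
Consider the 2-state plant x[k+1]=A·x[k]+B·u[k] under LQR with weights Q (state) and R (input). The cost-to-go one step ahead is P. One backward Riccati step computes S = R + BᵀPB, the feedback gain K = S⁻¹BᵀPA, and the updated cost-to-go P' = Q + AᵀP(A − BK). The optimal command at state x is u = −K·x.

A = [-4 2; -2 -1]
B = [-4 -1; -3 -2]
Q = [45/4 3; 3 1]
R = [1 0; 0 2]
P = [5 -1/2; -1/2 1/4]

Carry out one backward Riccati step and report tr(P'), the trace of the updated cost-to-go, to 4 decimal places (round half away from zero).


BᵀP = [-18.5000 1.2500; -4.0000 0.0000]
S = R + BᵀPB = [1 0; 0 2] + [70.2500 16.0000; 16.0000 4.0000] = [71.2500 16.0000; 16.0000 6.0000]
BᵀPA = [71.5000 -38.2500; 16.0000 -8.0000]
K = S⁻¹·BᵀPA = [1.0087 -0.5918; -0.0233 0.2449]
A−BK = [0.0117 -0.1224; 0.9796 -2.2857]
AᵀP(A−BK) = [1.2478 -1.1020; -1.1020 1.5714]
P' = Q + AᵀP(A−BK) = [12.4978 1.8980; 1.8980 2.5714]
tr(P') = 15.0692

15.0692


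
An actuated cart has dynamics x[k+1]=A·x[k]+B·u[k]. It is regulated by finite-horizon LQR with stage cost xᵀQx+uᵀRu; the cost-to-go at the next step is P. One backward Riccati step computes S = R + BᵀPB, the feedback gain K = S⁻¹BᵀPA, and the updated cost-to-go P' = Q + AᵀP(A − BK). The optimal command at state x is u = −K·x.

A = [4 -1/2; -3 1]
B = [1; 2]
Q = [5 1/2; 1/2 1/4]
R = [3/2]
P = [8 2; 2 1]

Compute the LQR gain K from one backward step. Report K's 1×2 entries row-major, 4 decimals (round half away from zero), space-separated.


BᵀP = [12.0000 4.0000]
S = R + BᵀPB = [3/2] + [20.0000] = [21.5000]
BᵀPA = [36.0000 -2.0000]
K = S⁻¹·BᵀPA = [1.6744 -0.0930]
A−BK = [2.3256 -0.4070; -6.3488 1.1860]
AᵀP(A−BK) = [28.7209 -4.6512; -4.6512 0.8140]
P' = Q + AᵀP(A−BK) = [33.7209 -4.1512; -4.1512 1.0640]
tr(P') = 34.7849

1.6744 -0.0930


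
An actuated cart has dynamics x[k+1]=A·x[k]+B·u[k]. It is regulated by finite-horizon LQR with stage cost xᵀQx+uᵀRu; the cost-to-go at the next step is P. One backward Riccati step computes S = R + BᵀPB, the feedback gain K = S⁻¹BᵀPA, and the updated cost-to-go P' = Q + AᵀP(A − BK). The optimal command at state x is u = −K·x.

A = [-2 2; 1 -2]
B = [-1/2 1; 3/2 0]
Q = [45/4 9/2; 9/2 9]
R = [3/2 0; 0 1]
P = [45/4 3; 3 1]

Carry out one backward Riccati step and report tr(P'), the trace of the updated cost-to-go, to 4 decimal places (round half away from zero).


25.6016

BᵀP = [-1.1250 0.0000; 11.2500 3.0000]
S = R + BᵀPB = [3/2 0; 0 1] + [0.5625 -1.1250; -1.1250 11.2500] = [2.0625 -1.1250; -1.1250 12.2500]
BᵀPA = [2.2500 -2.2500; -19.5000 16.5000]
K = S⁻¹·BᵀPA = [0.2344 -0.3750; -1.5703 1.3125]
A−BK = [-0.3125 0.5000; 0.6484 -1.4375]
AᵀP(A−BK) = [2.8516 -2.5625; -2.5625 2.5000]
P' = Q + AᵀP(A−BK) = [14.1016 1.9375; 1.9375 11.5000]
tr(P') = 25.6016


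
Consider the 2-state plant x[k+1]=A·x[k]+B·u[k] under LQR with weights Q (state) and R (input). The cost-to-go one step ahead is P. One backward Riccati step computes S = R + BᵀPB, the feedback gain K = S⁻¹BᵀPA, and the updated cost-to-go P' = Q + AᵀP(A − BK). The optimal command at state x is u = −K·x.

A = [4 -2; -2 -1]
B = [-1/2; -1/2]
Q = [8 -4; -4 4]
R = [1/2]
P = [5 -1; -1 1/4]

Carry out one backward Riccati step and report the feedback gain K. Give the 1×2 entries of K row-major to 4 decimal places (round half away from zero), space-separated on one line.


-6.6667 2.7619

BᵀP = [-2.0000 0.3750]
S = R + BᵀPB = [1/2] + [0.8125] = [1.3125]
BᵀPA = [-8.7500 3.6250]
K = S⁻¹·BᵀPA = [-6.6667 2.7619]
A−BK = [0.6667 -0.6190; -5.3333 0.3810]
AᵀP(A−BK) = [38.6667 -15.3333; -15.3333 6.2381]
P' = Q + AᵀP(A−BK) = [46.6667 -19.3333; -19.3333 10.2381]
tr(P') = 56.9048


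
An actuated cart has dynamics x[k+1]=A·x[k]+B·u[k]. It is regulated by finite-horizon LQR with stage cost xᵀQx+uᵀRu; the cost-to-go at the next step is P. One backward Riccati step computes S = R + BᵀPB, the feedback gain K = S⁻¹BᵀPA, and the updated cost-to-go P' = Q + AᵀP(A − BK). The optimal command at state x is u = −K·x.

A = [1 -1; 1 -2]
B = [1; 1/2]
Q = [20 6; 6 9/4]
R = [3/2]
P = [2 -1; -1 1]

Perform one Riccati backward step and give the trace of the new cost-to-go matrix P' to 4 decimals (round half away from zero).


BᵀP = [1.5000 -0.5000]
S = R + BᵀPB = [3/2] + [1.2500] = [2.7500]
BᵀPA = [1.0000 -0.5000]
K = S⁻¹·BᵀPA = [0.3636 -0.1818]
A−BK = [0.6364 -0.8182; 0.8182 -1.9091]
AᵀP(A−BK) = [0.6364 -0.8182; -0.8182 1.9091]
P' = Q + AᵀP(A−BK) = [20.6364 5.1818; 5.1818 4.1591]
tr(P') = 24.7955

24.7955


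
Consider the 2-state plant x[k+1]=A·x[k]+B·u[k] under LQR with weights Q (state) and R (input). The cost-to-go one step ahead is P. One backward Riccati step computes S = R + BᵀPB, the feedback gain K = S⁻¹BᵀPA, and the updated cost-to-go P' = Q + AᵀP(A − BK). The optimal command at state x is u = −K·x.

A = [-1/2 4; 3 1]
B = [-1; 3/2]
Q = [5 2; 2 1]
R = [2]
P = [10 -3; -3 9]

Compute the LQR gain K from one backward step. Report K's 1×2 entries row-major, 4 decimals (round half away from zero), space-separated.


BᵀP = [-14.5000 16.5000]
S = R + BᵀPB = [2] + [39.2500] = [41.2500]
BᵀPA = [56.7500 -41.5000]
K = S⁻¹·BᵀPA = [1.3758 -1.0061]
A−BK = [0.8758 2.9939; 0.9364 2.5091]
AᵀP(A−BK) = [14.4258 29.5939; 29.5939 103.2485]
P' = Q + AᵀP(A−BK) = [19.4258 31.5939; 31.5939 104.2485]
tr(P') = 123.6742

1.3758 -1.0061


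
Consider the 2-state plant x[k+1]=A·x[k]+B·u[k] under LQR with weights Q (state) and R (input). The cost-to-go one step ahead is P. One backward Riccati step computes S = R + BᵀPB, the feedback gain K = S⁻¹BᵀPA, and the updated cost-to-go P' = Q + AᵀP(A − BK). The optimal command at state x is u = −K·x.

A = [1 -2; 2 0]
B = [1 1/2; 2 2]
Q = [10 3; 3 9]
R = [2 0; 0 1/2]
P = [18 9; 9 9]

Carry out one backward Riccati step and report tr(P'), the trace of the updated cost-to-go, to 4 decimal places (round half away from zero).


BᵀP = [36.0000 27.0000; 27.0000 22.5000]
S = R + BᵀPB = [2 0; 0 1/2] + [90.0000 72.0000; 72.0000 58.5000] = [92.0000 72.0000; 72.0000 59.0000]
BᵀPA = [90.0000 -72.0000; 72.0000 -54.0000]
K = S⁻¹·BᵀPA = [0.5164 -1.4754; 0.5902 0.8852]
A−BK = [0.1885 -0.9672; -0.2131 1.1803]
AᵀP(A−BK) = [1.0328 -2.9508; -2.9508 13.5738]
P' = Q + AᵀP(A−BK) = [11.0328 0.0492; 0.0492 22.5738]
tr(P') = 33.6066

33.6066


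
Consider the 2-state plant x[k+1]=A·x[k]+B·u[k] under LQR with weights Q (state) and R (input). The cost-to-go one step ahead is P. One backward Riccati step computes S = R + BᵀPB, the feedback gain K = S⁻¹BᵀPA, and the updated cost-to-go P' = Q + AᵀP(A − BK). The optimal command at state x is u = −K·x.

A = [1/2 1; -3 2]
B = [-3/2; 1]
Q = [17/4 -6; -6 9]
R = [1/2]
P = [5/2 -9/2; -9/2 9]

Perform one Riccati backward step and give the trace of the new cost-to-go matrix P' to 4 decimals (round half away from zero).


BᵀP = [-8.2500 15.7500]
S = R + BᵀPB = [1/2] + [28.1250] = [28.6250]
BᵀPA = [-51.3750 23.2500]
K = S⁻¹·BᵀPA = [-1.7948 0.8122]
A−BK = [-2.1921 2.2183; -1.2052 1.1878]
AᵀP(A−BK) = [2.9192 -2.0218; -2.0218 1.6157]
P' = Q + AᵀP(A−BK) = [7.1692 -8.0218; -8.0218 10.6157]
tr(P') = 17.7849

17.7849


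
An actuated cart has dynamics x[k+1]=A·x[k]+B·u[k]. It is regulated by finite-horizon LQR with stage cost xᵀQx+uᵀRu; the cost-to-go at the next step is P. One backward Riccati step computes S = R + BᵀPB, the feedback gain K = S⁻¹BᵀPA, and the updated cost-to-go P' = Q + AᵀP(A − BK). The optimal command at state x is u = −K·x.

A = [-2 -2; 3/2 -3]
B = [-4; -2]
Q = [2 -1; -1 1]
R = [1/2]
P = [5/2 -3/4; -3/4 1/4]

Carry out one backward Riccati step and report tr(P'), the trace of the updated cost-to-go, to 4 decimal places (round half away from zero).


BᵀP = [-8.5000 2.5000]
S = R + BᵀPB = [1/2] + [29.0000] = [29.5000]
BᵀPA = [20.7500 9.5000]
K = S⁻¹·BᵀPA = [0.7034 0.3220]
A−BK = [0.8136 -0.7119; 2.9068 -2.3559]
AᵀP(A−BK) = [0.4672 -0.0572; -0.0572 0.1907]
P' = Q + AᵀP(A−BK) = [2.4672 -1.0572; -1.0572 1.1907]
tr(P') = 3.6578

3.6578


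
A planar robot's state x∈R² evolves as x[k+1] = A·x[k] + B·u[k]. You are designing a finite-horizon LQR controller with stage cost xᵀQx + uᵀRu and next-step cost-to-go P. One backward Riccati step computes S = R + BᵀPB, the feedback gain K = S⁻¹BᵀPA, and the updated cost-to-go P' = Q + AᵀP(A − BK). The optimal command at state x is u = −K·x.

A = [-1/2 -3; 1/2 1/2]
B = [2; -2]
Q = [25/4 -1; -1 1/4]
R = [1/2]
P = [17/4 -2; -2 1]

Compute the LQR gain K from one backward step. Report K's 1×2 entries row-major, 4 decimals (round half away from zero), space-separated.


BᵀP = [12.5000 -6.0000]
S = R + BᵀPB = [1/2] + [37.0000] = [37.5000]
BᵀPA = [-9.2500 -40.5000]
K = S⁻¹·BᵀPA = [-0.2467 -1.0800]
A−BK = [-0.0067 -0.8400; 0.0067 -1.6600]
AᵀP(A−BK) = [0.0308 0.1350; 0.1350 0.7600]
P' = Q + AᵀP(A−BK) = [6.2808 -0.8650; -0.8650 1.0100]
tr(P') = 7.2908

-0.2467 -1.0800


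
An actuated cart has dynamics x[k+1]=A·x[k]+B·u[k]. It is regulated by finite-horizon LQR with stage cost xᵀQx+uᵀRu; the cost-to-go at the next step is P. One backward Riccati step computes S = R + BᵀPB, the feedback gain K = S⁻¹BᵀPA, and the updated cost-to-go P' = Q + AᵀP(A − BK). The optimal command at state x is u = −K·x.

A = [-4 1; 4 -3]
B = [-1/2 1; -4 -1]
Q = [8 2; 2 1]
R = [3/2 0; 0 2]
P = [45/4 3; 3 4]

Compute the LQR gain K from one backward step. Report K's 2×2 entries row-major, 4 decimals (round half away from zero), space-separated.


BᵀP = [-17.6250 -17.5000; 8.2500 -1.0000]
S = R + BᵀPB = [3/2 0; 0 2] + [78.8125 -0.1250; -0.1250 9.2500] = [80.3125 -0.1250; -0.1250 11.2500]
BᵀPA = [0.5000 34.8750; -37.0000 11.2500]
K = S⁻¹·BᵀPA = [0.0011 0.4358; -3.2889 1.0048]
A−BK = [-0.7106 0.2131; 0.7156 -0.2519]
AᵀP(A−BK) = [26.3110 -8.0387; -8.0387 2.7468]
P' = Q + AᵀP(A−BK) = [34.3110 -6.0387; -6.0387 3.7468]
tr(P') = 38.0578

0.0011 0.4358 -3.2889 1.0048


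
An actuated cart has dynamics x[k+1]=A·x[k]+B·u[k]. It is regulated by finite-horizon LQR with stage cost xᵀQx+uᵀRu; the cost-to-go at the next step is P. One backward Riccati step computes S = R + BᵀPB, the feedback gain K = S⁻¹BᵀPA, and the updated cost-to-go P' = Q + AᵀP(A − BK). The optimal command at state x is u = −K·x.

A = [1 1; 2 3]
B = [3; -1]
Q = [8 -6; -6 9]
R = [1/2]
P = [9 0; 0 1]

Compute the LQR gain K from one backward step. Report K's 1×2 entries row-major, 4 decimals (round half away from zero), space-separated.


BᵀP = [27.0000 -1.0000]
S = R + BᵀPB = [1/2] + [82.0000] = [82.5000]
BᵀPA = [25.0000 24.0000]
K = S⁻¹·BᵀPA = [0.3030 0.2909]
A−BK = [0.0909 0.1273; 2.3030 3.2909]
AᵀP(A−BK) = [5.4242 7.7273; 7.7273 11.0182]
P' = Q + AᵀP(A−BK) = [13.4242 1.7273; 1.7273 20.0182]
tr(P') = 33.4424

0.3030 0.2909


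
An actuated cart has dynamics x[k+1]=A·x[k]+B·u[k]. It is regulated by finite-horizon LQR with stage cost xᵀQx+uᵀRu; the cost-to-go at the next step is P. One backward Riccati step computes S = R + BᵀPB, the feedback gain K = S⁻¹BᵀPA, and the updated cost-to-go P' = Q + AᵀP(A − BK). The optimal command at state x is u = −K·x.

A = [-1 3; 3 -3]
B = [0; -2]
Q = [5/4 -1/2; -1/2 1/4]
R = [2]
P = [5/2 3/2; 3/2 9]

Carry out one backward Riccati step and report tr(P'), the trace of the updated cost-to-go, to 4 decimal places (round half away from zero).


30.7632

BᵀP = [-3.0000 -18.0000]
S = R + BᵀPB = [2] + [36.0000] = [38.0000]
BᵀPA = [-51.0000 45.0000]
K = S⁻¹·BᵀPA = [-1.3421 1.1842]
A−BK = [-1.0000 3.0000; 0.3158 -0.6316]
AᵀP(A−BK) = [6.0526 -10.1053; -10.1053 23.2105]
P' = Q + AᵀP(A−BK) = [7.3026 -10.6053; -10.6053 23.4605]
tr(P') = 30.7632


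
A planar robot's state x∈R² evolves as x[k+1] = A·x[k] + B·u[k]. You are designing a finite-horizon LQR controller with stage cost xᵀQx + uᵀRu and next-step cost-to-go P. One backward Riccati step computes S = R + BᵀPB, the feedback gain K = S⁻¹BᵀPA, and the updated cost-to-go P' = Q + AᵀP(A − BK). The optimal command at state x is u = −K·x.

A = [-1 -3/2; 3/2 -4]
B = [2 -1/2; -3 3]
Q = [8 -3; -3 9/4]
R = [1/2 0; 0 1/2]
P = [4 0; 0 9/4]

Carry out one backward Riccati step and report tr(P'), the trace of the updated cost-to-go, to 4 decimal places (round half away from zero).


BᵀP = [8.0000 -6.7500; -2.0000 6.7500]
S = R + BᵀPB = [1/2 0; 0 1/2] + [36.2500 -24.2500; -24.2500 21.2500] = [36.7500 -24.2500; -24.2500 21.7500]
BᵀPA = [-18.1250 15.0000; 12.1250 -24.0000]
K = S⁻¹·BᵀPA = [-0.4743 -1.2107; 0.0287 -2.4533]
A−BK = [-0.0371 -0.3053; -0.0089 -0.2722]
AᵀP(A−BK) = [0.1186 0.3027; 0.3027 4.2817]
P' = Q + AᵀP(A−BK) = [8.1186 -2.6973; -2.6973 6.5317]
tr(P') = 14.6502

14.6502


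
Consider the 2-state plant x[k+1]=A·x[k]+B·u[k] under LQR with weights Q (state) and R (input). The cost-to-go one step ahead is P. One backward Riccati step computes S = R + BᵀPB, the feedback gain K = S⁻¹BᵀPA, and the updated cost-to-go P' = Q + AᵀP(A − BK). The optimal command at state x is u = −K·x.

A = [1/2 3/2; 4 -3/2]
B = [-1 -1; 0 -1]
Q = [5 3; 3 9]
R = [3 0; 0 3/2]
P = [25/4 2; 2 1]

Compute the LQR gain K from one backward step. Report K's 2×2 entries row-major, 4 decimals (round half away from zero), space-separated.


-0.1767 -0.3271 -1.1504 -0.4060

BᵀP = [-6.2500 -2.0000; -8.2500 -3.0000]
S = R + BᵀPB = [3 0; 0 3/2] + [6.2500 8.2500; 8.2500 11.2500] = [9.2500 8.2500; 8.2500 12.7500]
BᵀPA = [-11.1250 -6.3750; -16.1250 -7.8750]
K = S⁻¹·BᵀPA = [-0.1767 -0.3271; -1.1504 -0.4060]
A−BK = [-0.8271 0.7669; 2.8496 -1.9060]
AᵀP(A−BK) = [5.0470 -0.9981; -0.9981 2.0301]
P' = Q + AᵀP(A−BK) = [10.0470 2.0019; 2.0019 11.0301]
tr(P') = 21.0771


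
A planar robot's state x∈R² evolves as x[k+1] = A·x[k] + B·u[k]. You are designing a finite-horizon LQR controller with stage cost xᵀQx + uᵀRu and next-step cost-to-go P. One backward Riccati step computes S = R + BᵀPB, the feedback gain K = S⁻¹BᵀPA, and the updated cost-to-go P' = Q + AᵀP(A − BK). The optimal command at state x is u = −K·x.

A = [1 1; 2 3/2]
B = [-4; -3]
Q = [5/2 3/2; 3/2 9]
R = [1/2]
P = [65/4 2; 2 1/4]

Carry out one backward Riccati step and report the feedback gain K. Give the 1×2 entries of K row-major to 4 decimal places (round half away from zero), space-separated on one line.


BᵀP = [-71.0000 -8.7500]
S = R + BᵀPB = [1/2] + [310.2500] = [310.7500]
BᵀPA = [-88.5000 -84.1250]
K = S⁻¹·BᵀPA = [-0.2848 -0.2707]
A−BK = [-0.1392 -0.0829; 1.1456 0.6879]
AᵀP(A−BK) = [0.0457 0.0416; 0.0416 0.0385]
P' = Q + AᵀP(A−BK) = [2.5457 1.5416; 1.5416 9.0385]
tr(P') = 11.5842

-0.2848 -0.2707


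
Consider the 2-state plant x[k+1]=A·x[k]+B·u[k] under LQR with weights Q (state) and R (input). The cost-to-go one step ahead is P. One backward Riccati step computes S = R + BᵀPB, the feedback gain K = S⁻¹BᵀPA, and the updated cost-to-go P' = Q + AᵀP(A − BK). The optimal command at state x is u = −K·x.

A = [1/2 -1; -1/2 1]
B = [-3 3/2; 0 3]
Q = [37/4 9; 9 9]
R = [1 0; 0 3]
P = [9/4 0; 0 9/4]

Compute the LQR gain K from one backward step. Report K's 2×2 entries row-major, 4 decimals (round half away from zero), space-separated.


-0.2257 0.4514 -0.1403 0.2806

BᵀP = [-6.7500 0.0000; 3.3750 6.7500]
S = R + BᵀPB = [1 0; 0 3] + [20.2500 -10.1250; -10.1250 25.3125] = [21.2500 -10.1250; -10.1250 28.3125]
BᵀPA = [-3.3750 6.7500; -1.6875 3.3750]
K = S⁻¹·BᵀPA = [-0.2257 0.4514; -0.1403 0.2806]
A−BK = [0.0334 -0.0669; -0.0791 0.1582]
AᵀP(A−BK) = [0.1266 -0.2531; -0.2531 0.5063]
P' = Q + AᵀP(A−BK) = [9.3766 8.7469; 8.7469 9.5063]
tr(P') = 18.8829


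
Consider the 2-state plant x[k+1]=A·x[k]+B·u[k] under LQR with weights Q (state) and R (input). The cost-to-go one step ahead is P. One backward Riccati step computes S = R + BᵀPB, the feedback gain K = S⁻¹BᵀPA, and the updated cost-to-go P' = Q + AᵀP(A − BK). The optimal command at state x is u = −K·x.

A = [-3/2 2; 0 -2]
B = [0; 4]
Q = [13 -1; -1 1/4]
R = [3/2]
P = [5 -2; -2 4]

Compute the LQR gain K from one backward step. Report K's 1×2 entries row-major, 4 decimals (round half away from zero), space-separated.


BᵀP = [-8.0000 16.0000]
S = R + BᵀPB = [3/2] + [64.0000] = [65.5000]
BᵀPA = [12.0000 -48.0000]
K = S⁻¹·BᵀPA = [0.1832 -0.7328]
A−BK = [-1.5000 2.0000; -0.7328 0.9313]
AᵀP(A−BK) = [9.0515 -12.2061; -12.2061 16.8244]
P' = Q + AᵀP(A−BK) = [22.0515 -13.2061; -13.2061 17.0744]
tr(P') = 39.1260

0.1832 -0.7328


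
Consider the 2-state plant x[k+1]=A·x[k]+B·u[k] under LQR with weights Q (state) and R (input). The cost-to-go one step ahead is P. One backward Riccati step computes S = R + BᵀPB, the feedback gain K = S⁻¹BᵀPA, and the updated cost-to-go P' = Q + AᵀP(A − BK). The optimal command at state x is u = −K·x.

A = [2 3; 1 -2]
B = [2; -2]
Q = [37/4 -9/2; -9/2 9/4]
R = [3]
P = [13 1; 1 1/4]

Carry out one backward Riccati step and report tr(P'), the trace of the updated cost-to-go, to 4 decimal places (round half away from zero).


23.5156

BᵀP = [24.0000 1.5000]
S = R + BᵀPB = [3] + [45.0000] = [48.0000]
BᵀPA = [49.5000 69.0000]
K = S⁻¹·BᵀPA = [1.0313 1.4375]
A−BK = [-0.0625 0.1250; 3.0625 0.8750]
AᵀP(A−BK) = [5.2031 5.3438; 5.3438 6.8125]
P' = Q + AᵀP(A−BK) = [14.4531 0.8438; 0.8438 9.0625]
tr(P') = 23.5156


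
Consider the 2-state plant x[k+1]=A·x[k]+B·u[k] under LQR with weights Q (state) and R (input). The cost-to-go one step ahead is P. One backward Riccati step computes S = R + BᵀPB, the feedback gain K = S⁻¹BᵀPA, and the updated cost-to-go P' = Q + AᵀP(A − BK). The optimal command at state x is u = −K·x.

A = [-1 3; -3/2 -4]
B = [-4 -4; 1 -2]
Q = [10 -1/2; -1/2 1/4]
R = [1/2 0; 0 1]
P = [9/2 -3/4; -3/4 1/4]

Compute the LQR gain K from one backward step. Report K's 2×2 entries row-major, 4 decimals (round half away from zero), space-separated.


BᵀP = [-18.7500 3.2500; -16.5000 2.5000]
S = R + BᵀPB = [1/2 0; 0 1] + [78.2500 68.5000; 68.5000 61.0000] = [78.7500 68.5000; 68.5000 62.0000]
BᵀPA = [13.8750 -69.2500; 12.7500 -59.5000]
K = S⁻¹·BᵀPA = [-0.0690 -1.1445; 0.2819 0.3049]
A−BK = [-0.1485 -0.3587; -0.8673 -2.2457]
AᵀP(A−BK) = [0.1759 0.3686; 0.3686 1.3794]
P' = Q + AᵀP(A−BK) = [10.1759 -0.1314; -0.1314 1.6294]
tr(P') = 11.8054

-0.0690 -1.1445 0.2819 0.3049


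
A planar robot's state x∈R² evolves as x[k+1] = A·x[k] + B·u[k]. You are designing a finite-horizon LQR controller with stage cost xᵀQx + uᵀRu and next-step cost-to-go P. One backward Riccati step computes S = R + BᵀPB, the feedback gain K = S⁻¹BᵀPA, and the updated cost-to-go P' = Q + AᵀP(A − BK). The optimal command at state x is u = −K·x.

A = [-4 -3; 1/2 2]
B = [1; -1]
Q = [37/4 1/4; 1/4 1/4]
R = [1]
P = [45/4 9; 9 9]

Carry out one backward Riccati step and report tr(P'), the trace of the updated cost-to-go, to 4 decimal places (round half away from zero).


146.0577

BᵀP = [2.2500 0.0000]
S = R + BᵀPB = [1] + [2.2500] = [3.2500]
BᵀPA = [-9.0000 -6.7500]
K = S⁻¹·BᵀPA = [-2.7692 -2.0769]
A−BK = [-1.2308 -0.9231; -2.2692 -0.0769]
AᵀP(A−BK) = [121.3269 39.8077; 39.8077 15.2308]
P' = Q + AᵀP(A−BK) = [130.5769 40.0577; 40.0577 15.4808]
tr(P') = 146.0577


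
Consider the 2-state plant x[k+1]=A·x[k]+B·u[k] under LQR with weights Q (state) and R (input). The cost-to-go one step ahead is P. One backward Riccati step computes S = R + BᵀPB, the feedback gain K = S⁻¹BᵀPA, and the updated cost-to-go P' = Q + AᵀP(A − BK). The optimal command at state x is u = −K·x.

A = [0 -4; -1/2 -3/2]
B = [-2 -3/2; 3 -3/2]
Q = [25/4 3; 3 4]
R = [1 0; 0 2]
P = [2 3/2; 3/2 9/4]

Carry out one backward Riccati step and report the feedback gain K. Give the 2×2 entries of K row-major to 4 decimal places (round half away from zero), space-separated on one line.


-0.0992 0.2904 0.1190 1.7086

BᵀP = [0.5000 3.7500; -5.2500 -5.6250]
S = R + BᵀPB = [1 0; 0 2] + [10.2500 -6.3750; -6.3750 16.3125] = [11.2500 -6.3750; -6.3750 18.3125]
BᵀPA = [-1.8750 -7.6250; 2.8125 29.4375]
K = S⁻¹·BᵀPA = [-0.0992 0.2904; 0.1190 1.7086]
A−BK = [-0.0198 -0.8562; -0.0238 0.1916]
AᵀP(A−BK) = [0.0417 0.4266; 0.4266 6.9797]
P' = Q + AᵀP(A−BK) = [6.2917 3.4266; 3.4266 10.9797]
tr(P') = 17.2714


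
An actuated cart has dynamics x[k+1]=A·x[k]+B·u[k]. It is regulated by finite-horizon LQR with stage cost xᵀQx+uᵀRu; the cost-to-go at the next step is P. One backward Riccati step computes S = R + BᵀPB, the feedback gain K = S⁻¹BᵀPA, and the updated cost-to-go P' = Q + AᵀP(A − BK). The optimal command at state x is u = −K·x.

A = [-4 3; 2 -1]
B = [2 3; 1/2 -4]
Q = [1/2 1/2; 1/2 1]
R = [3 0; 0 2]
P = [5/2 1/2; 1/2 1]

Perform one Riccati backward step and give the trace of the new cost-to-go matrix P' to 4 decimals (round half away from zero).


7.2155

BᵀP = [5.2500 1.5000; 5.5000 -2.5000]
S = R + BᵀPB = [3 0; 0 2] + [11.2500 9.7500; 9.7500 26.5000] = [14.2500 9.7500; 9.7500 28.5000]
BᵀPA = [-18.0000 14.2500; -27.0000 19.0000]
K = S⁻¹·BᵀPA = [-0.8029 0.7101; -0.6727 0.4237]
A−BK = [-0.3761 0.3086; -0.2893 0.3400]
AᵀP(A−BK) = [3.3852 -2.7776; -2.7776 2.3303]
P' = Q + AᵀP(A−BK) = [3.8852 -2.2776; -2.2776 3.3303]
tr(P') = 7.2155


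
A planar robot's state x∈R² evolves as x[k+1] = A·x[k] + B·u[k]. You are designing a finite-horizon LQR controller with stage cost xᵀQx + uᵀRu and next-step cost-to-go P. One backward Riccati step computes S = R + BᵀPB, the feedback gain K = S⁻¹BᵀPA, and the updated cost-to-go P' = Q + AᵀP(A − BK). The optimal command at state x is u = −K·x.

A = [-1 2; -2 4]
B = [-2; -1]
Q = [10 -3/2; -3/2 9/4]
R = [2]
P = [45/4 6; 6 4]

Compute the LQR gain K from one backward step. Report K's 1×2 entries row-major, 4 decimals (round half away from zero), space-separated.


0.8067 -1.6133

BᵀP = [-28.5000 -16.0000]
S = R + BᵀPB = [2] + [73.0000] = [75.0000]
BᵀPA = [60.5000 -121.0000]
K = S⁻¹·BᵀPA = [0.8067 -1.6133]
A−BK = [0.6133 -1.2267; -1.1933 2.3867]
AᵀP(A−BK) = [2.4467 -4.8933; -4.8933 9.7867]
P' = Q + AᵀP(A−BK) = [12.4467 -6.3933; -6.3933 12.0367]
tr(P') = 24.4833


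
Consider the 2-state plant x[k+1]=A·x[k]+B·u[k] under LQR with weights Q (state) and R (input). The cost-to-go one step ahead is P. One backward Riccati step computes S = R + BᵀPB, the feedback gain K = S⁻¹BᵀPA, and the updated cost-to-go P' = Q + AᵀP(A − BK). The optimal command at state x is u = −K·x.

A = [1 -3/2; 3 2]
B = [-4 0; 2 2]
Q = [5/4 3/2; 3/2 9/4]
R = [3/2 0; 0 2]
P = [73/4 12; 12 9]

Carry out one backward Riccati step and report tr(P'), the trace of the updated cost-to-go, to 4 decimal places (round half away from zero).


BᵀP = [-49.0000 -30.0000; 24.0000 18.0000]
S = R + BᵀPB = [3/2 0; 0 2] + [136.0000 -60.0000; -60.0000 36.0000] = [137.5000 -60.0000; -60.0000 38.0000]
BᵀPA = [-139.0000 13.5000; 78.0000 0.0000]
K = S⁻¹·BᵀPA = [-0.3705 0.3157; 1.4677 0.4985]
A−BK = [-0.4818 -0.2372; 0.8055 0.3717]
AᵀP(A−BK) = [5.2758 1.6262; 1.6262 0.8007]
P' = Q + AᵀP(A−BK) = [6.5258 3.1262; 3.1262 3.0507]
tr(P') = 9.5765

9.5765


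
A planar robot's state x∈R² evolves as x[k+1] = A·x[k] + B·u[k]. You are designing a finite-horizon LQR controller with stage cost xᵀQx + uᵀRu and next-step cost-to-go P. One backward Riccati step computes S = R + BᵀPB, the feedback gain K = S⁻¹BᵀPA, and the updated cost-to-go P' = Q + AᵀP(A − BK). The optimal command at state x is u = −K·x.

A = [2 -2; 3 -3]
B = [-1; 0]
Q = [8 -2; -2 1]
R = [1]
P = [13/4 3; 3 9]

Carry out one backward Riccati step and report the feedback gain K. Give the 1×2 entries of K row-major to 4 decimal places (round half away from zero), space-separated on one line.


-3.6471 3.6471

BᵀP = [-3.2500 -3.0000]
S = R + BᵀPB = [1] + [3.2500] = [4.2500]
BᵀPA = [-15.5000 15.5000]
K = S⁻¹·BᵀPA = [-3.6471 3.6471]
A−BK = [-1.6471 1.6471; 3.0000 -3.0000]
AᵀP(A−BK) = [73.4706 -73.4706; -73.4706 73.4706]
P' = Q + AᵀP(A−BK) = [81.4706 -75.4706; -75.4706 74.4706]
tr(P') = 155.9412


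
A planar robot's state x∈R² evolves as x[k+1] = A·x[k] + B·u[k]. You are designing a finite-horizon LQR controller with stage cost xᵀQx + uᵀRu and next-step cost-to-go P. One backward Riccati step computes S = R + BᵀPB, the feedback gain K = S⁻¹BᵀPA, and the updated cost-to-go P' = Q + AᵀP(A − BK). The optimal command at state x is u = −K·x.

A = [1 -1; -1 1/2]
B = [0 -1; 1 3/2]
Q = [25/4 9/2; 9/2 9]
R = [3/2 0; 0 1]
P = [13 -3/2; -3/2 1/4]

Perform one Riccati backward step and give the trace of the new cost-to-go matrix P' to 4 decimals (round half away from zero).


16.9285

BᵀP = [-1.5000 0.2500; -15.2500 1.8750]
S = R + BᵀPB = [3/2 0; 0 1] + [0.2500 1.8750; 1.8750 18.0625] = [1.7500 1.8750; 1.8750 19.0625]
BᵀPA = [-1.7500 1.6250; -17.1250 16.1875]
K = S⁻¹·BᵀPA = [-0.0419 0.0209; -0.8942 0.8471]
A−BK = [0.1058 -0.1529; 0.3832 -0.7916]
AᵀP(A−BK) = [0.8628 -0.8314; -0.8314 0.8157]
P' = Q + AᵀP(A−BK) = [7.1128 3.6686; 3.6686 9.8157]
tr(P') = 16.9285


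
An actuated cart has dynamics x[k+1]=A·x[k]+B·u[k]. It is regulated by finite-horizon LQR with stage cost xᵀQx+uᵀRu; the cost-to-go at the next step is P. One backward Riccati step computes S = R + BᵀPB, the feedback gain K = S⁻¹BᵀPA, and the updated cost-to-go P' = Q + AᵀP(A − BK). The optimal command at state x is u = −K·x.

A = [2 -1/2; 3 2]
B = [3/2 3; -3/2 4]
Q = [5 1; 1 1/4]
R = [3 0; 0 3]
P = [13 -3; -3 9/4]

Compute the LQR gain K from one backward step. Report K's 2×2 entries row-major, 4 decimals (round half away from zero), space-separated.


BᵀP = [24.0000 -7.8750; 27.0000 0.0000]
S = R + BᵀPB = [3 0; 0 3] + [47.8125 40.5000; 40.5000 81.0000] = [50.8125 40.5000; 40.5000 84.0000]
BᵀPA = [24.3750 -27.7500; 54.0000 -13.5000]
K = S⁻¹·BᵀPA = [-0.0531 -0.6789; 0.6685 0.1666]
A−BK = [0.0743 0.0185; 0.2466 0.3151]
AᵀP(A−BK) = [1.4476 0.5510; 0.5510 1.6590]
P' = Q + AᵀP(A−BK) = [6.4476 1.5510; 1.5510 1.9090]
tr(P') = 8.3565

-0.0531 -0.6789 0.6685 0.1666
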